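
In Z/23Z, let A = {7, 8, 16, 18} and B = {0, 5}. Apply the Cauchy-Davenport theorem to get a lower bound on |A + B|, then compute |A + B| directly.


Cauchy-Davenport: |A + B| ≥ min(p, |A| + |B| - 1) for A, B nonempty in Z/pZ.
|A| = 4, |B| = 2, p = 23.
CD lower bound = min(23, 4 + 2 - 1) = min(23, 5) = 5.
Compute A + B mod 23 directly:
a = 7: 7+0=7, 7+5=12
a = 8: 8+0=8, 8+5=13
a = 16: 16+0=16, 16+5=21
a = 18: 18+0=18, 18+5=0
A + B = {0, 7, 8, 12, 13, 16, 18, 21}, so |A + B| = 8.
Verify: 8 ≥ 5? Yes ✓.

CD lower bound = 5, actual |A + B| = 8.


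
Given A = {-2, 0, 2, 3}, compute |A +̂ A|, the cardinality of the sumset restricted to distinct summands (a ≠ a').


Restricted sumset: A +̂ A = {a + a' : a ∈ A, a' ∈ A, a ≠ a'}.
Equivalently, take A + A and drop any sum 2a that is achievable ONLY as a + a for a ∈ A (i.e. sums representable only with equal summands).
Enumerate pairs (a, a') with a < a' (symmetric, so each unordered pair gives one sum; this covers all a ≠ a'):
  -2 + 0 = -2
  -2 + 2 = 0
  -2 + 3 = 1
  0 + 2 = 2
  0 + 3 = 3
  2 + 3 = 5
Collected distinct sums: {-2, 0, 1, 2, 3, 5}
|A +̂ A| = 6
(Reference bound: |A +̂ A| ≥ 2|A| - 3 for |A| ≥ 2, with |A| = 4 giving ≥ 5.)

|A +̂ A| = 6


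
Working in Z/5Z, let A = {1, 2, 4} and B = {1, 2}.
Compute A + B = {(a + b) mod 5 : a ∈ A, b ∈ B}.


Work in Z/5Z: reduce every sum a + b modulo 5.
Enumerate all 6 pairs:
a = 1: 1+1=2, 1+2=3
a = 2: 2+1=3, 2+2=4
a = 4: 4+1=0, 4+2=1
Distinct residues collected: {0, 1, 2, 3, 4}
|A + B| = 5 (out of 5 total residues).

A + B = {0, 1, 2, 3, 4}


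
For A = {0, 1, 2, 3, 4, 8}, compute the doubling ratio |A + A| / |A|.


|A| = 6.
Compute A + A by enumerating all 36 pairs.
A + A = {0, 1, 2, 3, 4, 5, 6, 7, 8, 9, 10, 11, 12, 16}, so |A + A| = 14.
K = |A + A| / |A| = 14/6 = 7/3 ≈ 2.3333.
Reference: AP of size 6 gives K = 11/6 ≈ 1.8333; a fully generic set of size 6 gives K ≈ 3.5000.

|A| = 6, |A + A| = 14, K = 14/6 = 7/3.


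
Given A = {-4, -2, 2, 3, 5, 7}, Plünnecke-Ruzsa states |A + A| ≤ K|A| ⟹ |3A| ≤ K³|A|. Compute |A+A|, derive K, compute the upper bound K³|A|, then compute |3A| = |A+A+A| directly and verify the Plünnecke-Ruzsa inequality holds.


|A| = 6.
Step 1: Compute A + A by enumerating all 36 pairs.
A + A = {-8, -6, -4, -2, -1, 0, 1, 3, 4, 5, 6, 7, 8, 9, 10, 12, 14}, so |A + A| = 17.
Step 2: Doubling constant K = |A + A|/|A| = 17/6 = 17/6 ≈ 2.8333.
Step 3: Plünnecke-Ruzsa gives |3A| ≤ K³·|A| = (2.8333)³ · 6 ≈ 136.4722.
Step 4: Compute 3A = A + A + A directly by enumerating all triples (a,b,c) ∈ A³; |3A| = 29.
Step 5: Check 29 ≤ 136.4722? Yes ✓.

K = 17/6, Plünnecke-Ruzsa bound K³|A| ≈ 136.4722, |3A| = 29, inequality holds.


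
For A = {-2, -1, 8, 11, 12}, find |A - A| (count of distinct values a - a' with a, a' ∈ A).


A - A = {a - a' : a, a' ∈ A}; |A| = 5.
Bounds: 2|A|-1 ≤ |A - A| ≤ |A|² - |A| + 1, i.e. 9 ≤ |A - A| ≤ 21.
Note: 0 ∈ A - A always (from a - a). The set is symmetric: if d ∈ A - A then -d ∈ A - A.
Enumerate nonzero differences d = a - a' with a > a' (then include -d):
Positive differences: {1, 3, 4, 9, 10, 12, 13, 14}
Full difference set: {0} ∪ (positive diffs) ∪ (negative diffs).
|A - A| = 1 + 2·8 = 17 (matches direct enumeration: 17).

|A - A| = 17


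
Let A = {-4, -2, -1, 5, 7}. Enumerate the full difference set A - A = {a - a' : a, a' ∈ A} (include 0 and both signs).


A - A = {a - a' : a, a' ∈ A}.
Compute a - a' for each ordered pair (a, a'):
a = -4: -4--4=0, -4--2=-2, -4--1=-3, -4-5=-9, -4-7=-11
a = -2: -2--4=2, -2--2=0, -2--1=-1, -2-5=-7, -2-7=-9
a = -1: -1--4=3, -1--2=1, -1--1=0, -1-5=-6, -1-7=-8
a = 5: 5--4=9, 5--2=7, 5--1=6, 5-5=0, 5-7=-2
a = 7: 7--4=11, 7--2=9, 7--1=8, 7-5=2, 7-7=0
Collecting distinct values (and noting 0 appears from a-a):
A - A = {-11, -9, -8, -7, -6, -3, -2, -1, 0, 1, 2, 3, 6, 7, 8, 9, 11}
|A - A| = 17

A - A = {-11, -9, -8, -7, -6, -3, -2, -1, 0, 1, 2, 3, 6, 7, 8, 9, 11}


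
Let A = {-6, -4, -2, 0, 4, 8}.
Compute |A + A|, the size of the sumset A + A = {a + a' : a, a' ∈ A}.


A + A = {a + a' : a, a' ∈ A}; |A| = 6.
General bounds: 2|A| - 1 ≤ |A + A| ≤ |A|(|A|+1)/2, i.e. 11 ≤ |A + A| ≤ 21.
Lower bound 2|A|-1 is attained iff A is an arithmetic progression.
Enumerate sums a + a' for a ≤ a' (symmetric, so this suffices):
a = -6: -6+-6=-12, -6+-4=-10, -6+-2=-8, -6+0=-6, -6+4=-2, -6+8=2
a = -4: -4+-4=-8, -4+-2=-6, -4+0=-4, -4+4=0, -4+8=4
a = -2: -2+-2=-4, -2+0=-2, -2+4=2, -2+8=6
a = 0: 0+0=0, 0+4=4, 0+8=8
a = 4: 4+4=8, 4+8=12
a = 8: 8+8=16
Distinct sums: {-12, -10, -8, -6, -4, -2, 0, 2, 4, 6, 8, 12, 16}
|A + A| = 13

|A + A| = 13


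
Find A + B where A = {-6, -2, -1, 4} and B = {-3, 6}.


A + B = {a + b : a ∈ A, b ∈ B}.
Enumerate all |A|·|B| = 4·2 = 8 pairs (a, b) and collect distinct sums.
a = -6: -6+-3=-9, -6+6=0
a = -2: -2+-3=-5, -2+6=4
a = -1: -1+-3=-4, -1+6=5
a = 4: 4+-3=1, 4+6=10
Collecting distinct sums: A + B = {-9, -5, -4, 0, 1, 4, 5, 10}
|A + B| = 8

A + B = {-9, -5, -4, 0, 1, 4, 5, 10}


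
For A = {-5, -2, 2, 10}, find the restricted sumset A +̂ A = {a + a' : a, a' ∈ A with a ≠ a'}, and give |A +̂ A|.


Restricted sumset: A +̂ A = {a + a' : a ∈ A, a' ∈ A, a ≠ a'}.
Equivalently, take A + A and drop any sum 2a that is achievable ONLY as a + a for a ∈ A (i.e. sums representable only with equal summands).
Enumerate pairs (a, a') with a < a' (symmetric, so each unordered pair gives one sum; this covers all a ≠ a'):
  -5 + -2 = -7
  -5 + 2 = -3
  -5 + 10 = 5
  -2 + 2 = 0
  -2 + 10 = 8
  2 + 10 = 12
Collected distinct sums: {-7, -3, 0, 5, 8, 12}
|A +̂ A| = 6
(Reference bound: |A +̂ A| ≥ 2|A| - 3 for |A| ≥ 2, with |A| = 4 giving ≥ 5.)

|A +̂ A| = 6


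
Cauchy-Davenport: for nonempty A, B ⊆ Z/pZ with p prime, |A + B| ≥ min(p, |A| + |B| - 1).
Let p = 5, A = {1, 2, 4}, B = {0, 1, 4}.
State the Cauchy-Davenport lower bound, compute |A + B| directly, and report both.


Cauchy-Davenport: |A + B| ≥ min(p, |A| + |B| - 1) for A, B nonempty in Z/pZ.
|A| = 3, |B| = 3, p = 5.
CD lower bound = min(5, 3 + 3 - 1) = min(5, 5) = 5.
Compute A + B mod 5 directly:
a = 1: 1+0=1, 1+1=2, 1+4=0
a = 2: 2+0=2, 2+1=3, 2+4=1
a = 4: 4+0=4, 4+1=0, 4+4=3
A + B = {0, 1, 2, 3, 4}, so |A + B| = 5.
Verify: 5 ≥ 5? Yes ✓.

CD lower bound = 5, actual |A + B| = 5.


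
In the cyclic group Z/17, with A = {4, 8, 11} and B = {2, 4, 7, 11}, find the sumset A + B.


Work in Z/17Z: reduce every sum a + b modulo 17.
Enumerate all 12 pairs:
a = 4: 4+2=6, 4+4=8, 4+7=11, 4+11=15
a = 8: 8+2=10, 8+4=12, 8+7=15, 8+11=2
a = 11: 11+2=13, 11+4=15, 11+7=1, 11+11=5
Distinct residues collected: {1, 2, 5, 6, 8, 10, 11, 12, 13, 15}
|A + B| = 10 (out of 17 total residues).

A + B = {1, 2, 5, 6, 8, 10, 11, 12, 13, 15}


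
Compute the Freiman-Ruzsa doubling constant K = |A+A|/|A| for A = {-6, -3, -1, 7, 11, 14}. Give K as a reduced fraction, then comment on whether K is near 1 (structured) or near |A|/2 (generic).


|A| = 6.
Compute A + A by enumerating all 36 pairs.
A + A = {-12, -9, -7, -6, -4, -2, 1, 4, 5, 6, 8, 10, 11, 13, 14, 18, 21, 22, 25, 28}, so |A + A| = 20.
K = |A + A| / |A| = 20/6 = 10/3 ≈ 3.3333.
Reference: AP of size 6 gives K = 11/6 ≈ 1.8333; a fully generic set of size 6 gives K ≈ 3.5000.

|A| = 6, |A + A| = 20, K = 20/6 = 10/3.


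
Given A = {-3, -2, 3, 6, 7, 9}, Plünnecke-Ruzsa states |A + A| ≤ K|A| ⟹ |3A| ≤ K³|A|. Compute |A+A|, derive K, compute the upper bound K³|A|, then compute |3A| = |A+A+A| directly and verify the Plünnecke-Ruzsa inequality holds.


|A| = 6.
Step 1: Compute A + A by enumerating all 36 pairs.
A + A = {-6, -5, -4, 0, 1, 3, 4, 5, 6, 7, 9, 10, 12, 13, 14, 15, 16, 18}, so |A + A| = 18.
Step 2: Doubling constant K = |A + A|/|A| = 18/6 = 18/6 ≈ 3.0000.
Step 3: Plünnecke-Ruzsa gives |3A| ≤ K³·|A| = (3.0000)³ · 6 ≈ 162.0000.
Step 4: Compute 3A = A + A + A directly by enumerating all triples (a,b,c) ∈ A³; |3A| = 34.
Step 5: Check 34 ≤ 162.0000? Yes ✓.

K = 18/6, Plünnecke-Ruzsa bound K³|A| ≈ 162.0000, |3A| = 34, inequality holds.


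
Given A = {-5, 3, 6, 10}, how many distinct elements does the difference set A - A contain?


A - A = {a - a' : a, a' ∈ A}; |A| = 4.
Bounds: 2|A|-1 ≤ |A - A| ≤ |A|² - |A| + 1, i.e. 7 ≤ |A - A| ≤ 13.
Note: 0 ∈ A - A always (from a - a). The set is symmetric: if d ∈ A - A then -d ∈ A - A.
Enumerate nonzero differences d = a - a' with a > a' (then include -d):
Positive differences: {3, 4, 7, 8, 11, 15}
Full difference set: {0} ∪ (positive diffs) ∪ (negative diffs).
|A - A| = 1 + 2·6 = 13 (matches direct enumeration: 13).

|A - A| = 13


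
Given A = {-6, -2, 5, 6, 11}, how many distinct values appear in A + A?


A + A = {a + a' : a, a' ∈ A}; |A| = 5.
General bounds: 2|A| - 1 ≤ |A + A| ≤ |A|(|A|+1)/2, i.e. 9 ≤ |A + A| ≤ 15.
Lower bound 2|A|-1 is attained iff A is an arithmetic progression.
Enumerate sums a + a' for a ≤ a' (symmetric, so this suffices):
a = -6: -6+-6=-12, -6+-2=-8, -6+5=-1, -6+6=0, -6+11=5
a = -2: -2+-2=-4, -2+5=3, -2+6=4, -2+11=9
a = 5: 5+5=10, 5+6=11, 5+11=16
a = 6: 6+6=12, 6+11=17
a = 11: 11+11=22
Distinct sums: {-12, -8, -4, -1, 0, 3, 4, 5, 9, 10, 11, 12, 16, 17, 22}
|A + A| = 15

|A + A| = 15


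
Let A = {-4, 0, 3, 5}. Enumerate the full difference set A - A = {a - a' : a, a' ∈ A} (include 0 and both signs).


A - A = {a - a' : a, a' ∈ A}.
Compute a - a' for each ordered pair (a, a'):
a = -4: -4--4=0, -4-0=-4, -4-3=-7, -4-5=-9
a = 0: 0--4=4, 0-0=0, 0-3=-3, 0-5=-5
a = 3: 3--4=7, 3-0=3, 3-3=0, 3-5=-2
a = 5: 5--4=9, 5-0=5, 5-3=2, 5-5=0
Collecting distinct values (and noting 0 appears from a-a):
A - A = {-9, -7, -5, -4, -3, -2, 0, 2, 3, 4, 5, 7, 9}
|A - A| = 13

A - A = {-9, -7, -5, -4, -3, -2, 0, 2, 3, 4, 5, 7, 9}


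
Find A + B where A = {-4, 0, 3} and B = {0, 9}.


A + B = {a + b : a ∈ A, b ∈ B}.
Enumerate all |A|·|B| = 3·2 = 6 pairs (a, b) and collect distinct sums.
a = -4: -4+0=-4, -4+9=5
a = 0: 0+0=0, 0+9=9
a = 3: 3+0=3, 3+9=12
Collecting distinct sums: A + B = {-4, 0, 3, 5, 9, 12}
|A + B| = 6

A + B = {-4, 0, 3, 5, 9, 12}


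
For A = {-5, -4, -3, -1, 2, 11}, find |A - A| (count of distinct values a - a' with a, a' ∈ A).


A - A = {a - a' : a, a' ∈ A}; |A| = 6.
Bounds: 2|A|-1 ≤ |A - A| ≤ |A|² - |A| + 1, i.e. 11 ≤ |A - A| ≤ 31.
Note: 0 ∈ A - A always (from a - a). The set is symmetric: if d ∈ A - A then -d ∈ A - A.
Enumerate nonzero differences d = a - a' with a > a' (then include -d):
Positive differences: {1, 2, 3, 4, 5, 6, 7, 9, 12, 14, 15, 16}
Full difference set: {0} ∪ (positive diffs) ∪ (negative diffs).
|A - A| = 1 + 2·12 = 25 (matches direct enumeration: 25).

|A - A| = 25


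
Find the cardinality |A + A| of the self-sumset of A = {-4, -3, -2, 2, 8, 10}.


A + A = {a + a' : a, a' ∈ A}; |A| = 6.
General bounds: 2|A| - 1 ≤ |A + A| ≤ |A|(|A|+1)/2, i.e. 11 ≤ |A + A| ≤ 21.
Lower bound 2|A|-1 is attained iff A is an arithmetic progression.
Enumerate sums a + a' for a ≤ a' (symmetric, so this suffices):
a = -4: -4+-4=-8, -4+-3=-7, -4+-2=-6, -4+2=-2, -4+8=4, -4+10=6
a = -3: -3+-3=-6, -3+-2=-5, -3+2=-1, -3+8=5, -3+10=7
a = -2: -2+-2=-4, -2+2=0, -2+8=6, -2+10=8
a = 2: 2+2=4, 2+8=10, 2+10=12
a = 8: 8+8=16, 8+10=18
a = 10: 10+10=20
Distinct sums: {-8, -7, -6, -5, -4, -2, -1, 0, 4, 5, 6, 7, 8, 10, 12, 16, 18, 20}
|A + A| = 18

|A + A| = 18


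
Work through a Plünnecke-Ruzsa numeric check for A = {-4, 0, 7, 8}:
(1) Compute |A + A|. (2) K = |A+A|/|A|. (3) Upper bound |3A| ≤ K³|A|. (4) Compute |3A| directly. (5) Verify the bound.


|A| = 4.
Step 1: Compute A + A by enumerating all 16 pairs.
A + A = {-8, -4, 0, 3, 4, 7, 8, 14, 15, 16}, so |A + A| = 10.
Step 2: Doubling constant K = |A + A|/|A| = 10/4 = 10/4 ≈ 2.5000.
Step 3: Plünnecke-Ruzsa gives |3A| ≤ K³·|A| = (2.5000)³ · 4 ≈ 62.5000.
Step 4: Compute 3A = A + A + A directly by enumerating all triples (a,b,c) ∈ A³; |3A| = 19.
Step 5: Check 19 ≤ 62.5000? Yes ✓.

K = 10/4, Plünnecke-Ruzsa bound K³|A| ≈ 62.5000, |3A| = 19, inequality holds.


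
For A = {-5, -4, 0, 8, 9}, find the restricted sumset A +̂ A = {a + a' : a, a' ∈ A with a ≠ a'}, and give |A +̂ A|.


Restricted sumset: A +̂ A = {a + a' : a ∈ A, a' ∈ A, a ≠ a'}.
Equivalently, take A + A and drop any sum 2a that is achievable ONLY as a + a for a ∈ A (i.e. sums representable only with equal summands).
Enumerate pairs (a, a') with a < a' (symmetric, so each unordered pair gives one sum; this covers all a ≠ a'):
  -5 + -4 = -9
  -5 + 0 = -5
  -5 + 8 = 3
  -5 + 9 = 4
  -4 + 0 = -4
  -4 + 8 = 4
  -4 + 9 = 5
  0 + 8 = 8
  0 + 9 = 9
  8 + 9 = 17
Collected distinct sums: {-9, -5, -4, 3, 4, 5, 8, 9, 17}
|A +̂ A| = 9
(Reference bound: |A +̂ A| ≥ 2|A| - 3 for |A| ≥ 2, with |A| = 5 giving ≥ 7.)

|A +̂ A| = 9


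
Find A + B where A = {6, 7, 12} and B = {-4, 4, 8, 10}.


A + B = {a + b : a ∈ A, b ∈ B}.
Enumerate all |A|·|B| = 3·4 = 12 pairs (a, b) and collect distinct sums.
a = 6: 6+-4=2, 6+4=10, 6+8=14, 6+10=16
a = 7: 7+-4=3, 7+4=11, 7+8=15, 7+10=17
a = 12: 12+-4=8, 12+4=16, 12+8=20, 12+10=22
Collecting distinct sums: A + B = {2, 3, 8, 10, 11, 14, 15, 16, 17, 20, 22}
|A + B| = 11

A + B = {2, 3, 8, 10, 11, 14, 15, 16, 17, 20, 22}


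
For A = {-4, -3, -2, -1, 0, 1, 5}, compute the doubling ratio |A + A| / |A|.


|A| = 7.
Compute A + A by enumerating all 49 pairs.
A + A = {-8, -7, -6, -5, -4, -3, -2, -1, 0, 1, 2, 3, 4, 5, 6, 10}, so |A + A| = 16.
K = |A + A| / |A| = 16/7 (already in lowest terms) ≈ 2.2857.
Reference: AP of size 7 gives K = 13/7 ≈ 1.8571; a fully generic set of size 7 gives K ≈ 4.0000.

|A| = 7, |A + A| = 16, K = 16/7.


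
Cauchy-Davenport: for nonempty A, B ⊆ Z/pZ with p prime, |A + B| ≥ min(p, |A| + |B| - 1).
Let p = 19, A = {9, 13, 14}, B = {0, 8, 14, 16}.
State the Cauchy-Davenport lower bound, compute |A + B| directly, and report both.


Cauchy-Davenport: |A + B| ≥ min(p, |A| + |B| - 1) for A, B nonempty in Z/pZ.
|A| = 3, |B| = 4, p = 19.
CD lower bound = min(19, 3 + 4 - 1) = min(19, 6) = 6.
Compute A + B mod 19 directly:
a = 9: 9+0=9, 9+8=17, 9+14=4, 9+16=6
a = 13: 13+0=13, 13+8=2, 13+14=8, 13+16=10
a = 14: 14+0=14, 14+8=3, 14+14=9, 14+16=11
A + B = {2, 3, 4, 6, 8, 9, 10, 11, 13, 14, 17}, so |A + B| = 11.
Verify: 11 ≥ 6? Yes ✓.

CD lower bound = 6, actual |A + B| = 11.


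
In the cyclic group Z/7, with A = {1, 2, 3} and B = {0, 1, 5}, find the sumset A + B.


Work in Z/7Z: reduce every sum a + b modulo 7.
Enumerate all 9 pairs:
a = 1: 1+0=1, 1+1=2, 1+5=6
a = 2: 2+0=2, 2+1=3, 2+5=0
a = 3: 3+0=3, 3+1=4, 3+5=1
Distinct residues collected: {0, 1, 2, 3, 4, 6}
|A + B| = 6 (out of 7 total residues).

A + B = {0, 1, 2, 3, 4, 6}


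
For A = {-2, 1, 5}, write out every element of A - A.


A - A = {a - a' : a, a' ∈ A}.
Compute a - a' for each ordered pair (a, a'):
a = -2: -2--2=0, -2-1=-3, -2-5=-7
a = 1: 1--2=3, 1-1=0, 1-5=-4
a = 5: 5--2=7, 5-1=4, 5-5=0
Collecting distinct values (and noting 0 appears from a-a):
A - A = {-7, -4, -3, 0, 3, 4, 7}
|A - A| = 7

A - A = {-7, -4, -3, 0, 3, 4, 7}


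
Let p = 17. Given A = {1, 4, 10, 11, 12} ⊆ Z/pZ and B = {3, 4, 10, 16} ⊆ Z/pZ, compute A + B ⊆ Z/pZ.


Work in Z/17Z: reduce every sum a + b modulo 17.
Enumerate all 20 pairs:
a = 1: 1+3=4, 1+4=5, 1+10=11, 1+16=0
a = 4: 4+3=7, 4+4=8, 4+10=14, 4+16=3
a = 10: 10+3=13, 10+4=14, 10+10=3, 10+16=9
a = 11: 11+3=14, 11+4=15, 11+10=4, 11+16=10
a = 12: 12+3=15, 12+4=16, 12+10=5, 12+16=11
Distinct residues collected: {0, 3, 4, 5, 7, 8, 9, 10, 11, 13, 14, 15, 16}
|A + B| = 13 (out of 17 total residues).

A + B = {0, 3, 4, 5, 7, 8, 9, 10, 11, 13, 14, 15, 16}


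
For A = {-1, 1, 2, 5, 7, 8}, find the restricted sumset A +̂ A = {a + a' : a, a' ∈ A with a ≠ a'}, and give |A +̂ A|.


Restricted sumset: A +̂ A = {a + a' : a ∈ A, a' ∈ A, a ≠ a'}.
Equivalently, take A + A and drop any sum 2a that is achievable ONLY as a + a for a ∈ A (i.e. sums representable only with equal summands).
Enumerate pairs (a, a') with a < a' (symmetric, so each unordered pair gives one sum; this covers all a ≠ a'):
  -1 + 1 = 0
  -1 + 2 = 1
  -1 + 5 = 4
  -1 + 7 = 6
  -1 + 8 = 7
  1 + 2 = 3
  1 + 5 = 6
  1 + 7 = 8
  1 + 8 = 9
  2 + 5 = 7
  2 + 7 = 9
  2 + 8 = 10
  5 + 7 = 12
  5 + 8 = 13
  7 + 8 = 15
Collected distinct sums: {0, 1, 3, 4, 6, 7, 8, 9, 10, 12, 13, 15}
|A +̂ A| = 12
(Reference bound: |A +̂ A| ≥ 2|A| - 3 for |A| ≥ 2, with |A| = 6 giving ≥ 9.)

|A +̂ A| = 12


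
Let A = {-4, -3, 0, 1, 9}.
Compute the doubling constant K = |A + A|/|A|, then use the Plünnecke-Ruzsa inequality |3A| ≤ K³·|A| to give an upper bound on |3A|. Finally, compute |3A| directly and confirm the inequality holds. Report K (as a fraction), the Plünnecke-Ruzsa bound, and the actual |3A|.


|A| = 5.
Step 1: Compute A + A by enumerating all 25 pairs.
A + A = {-8, -7, -6, -4, -3, -2, 0, 1, 2, 5, 6, 9, 10, 18}, so |A + A| = 14.
Step 2: Doubling constant K = |A + A|/|A| = 14/5 = 14/5 ≈ 2.8000.
Step 3: Plünnecke-Ruzsa gives |3A| ≤ K³·|A| = (2.8000)³ · 5 ≈ 109.7600.
Step 4: Compute 3A = A + A + A directly by enumerating all triples (a,b,c) ∈ A³; |3A| = 27.
Step 5: Check 27 ≤ 109.7600? Yes ✓.

K = 14/5, Plünnecke-Ruzsa bound K³|A| ≈ 109.7600, |3A| = 27, inequality holds.


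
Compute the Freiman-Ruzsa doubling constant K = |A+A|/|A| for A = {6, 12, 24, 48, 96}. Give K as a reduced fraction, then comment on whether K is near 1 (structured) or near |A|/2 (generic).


|A| = 5.
Compute A + A by enumerating all 25 pairs.
A + A = {12, 18, 24, 30, 36, 48, 54, 60, 72, 96, 102, 108, 120, 144, 192}, so |A + A| = 15.
K = |A + A| / |A| = 15/5 = 3/1 ≈ 3.0000.
Reference: AP of size 5 gives K = 9/5 ≈ 1.8000; a fully generic set of size 5 gives K ≈ 3.0000.

|A| = 5, |A + A| = 15, K = 15/5 = 3/1.


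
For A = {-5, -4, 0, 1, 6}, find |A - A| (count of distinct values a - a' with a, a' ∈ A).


A - A = {a - a' : a, a' ∈ A}; |A| = 5.
Bounds: 2|A|-1 ≤ |A - A| ≤ |A|² - |A| + 1, i.e. 9 ≤ |A - A| ≤ 21.
Note: 0 ∈ A - A always (from a - a). The set is symmetric: if d ∈ A - A then -d ∈ A - A.
Enumerate nonzero differences d = a - a' with a > a' (then include -d):
Positive differences: {1, 4, 5, 6, 10, 11}
Full difference set: {0} ∪ (positive diffs) ∪ (negative diffs).
|A - A| = 1 + 2·6 = 13 (matches direct enumeration: 13).

|A - A| = 13


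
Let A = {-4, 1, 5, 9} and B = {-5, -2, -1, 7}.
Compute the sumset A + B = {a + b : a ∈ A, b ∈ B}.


A + B = {a + b : a ∈ A, b ∈ B}.
Enumerate all |A|·|B| = 4·4 = 16 pairs (a, b) and collect distinct sums.
a = -4: -4+-5=-9, -4+-2=-6, -4+-1=-5, -4+7=3
a = 1: 1+-5=-4, 1+-2=-1, 1+-1=0, 1+7=8
a = 5: 5+-5=0, 5+-2=3, 5+-1=4, 5+7=12
a = 9: 9+-5=4, 9+-2=7, 9+-1=8, 9+7=16
Collecting distinct sums: A + B = {-9, -6, -5, -4, -1, 0, 3, 4, 7, 8, 12, 16}
|A + B| = 12

A + B = {-9, -6, -5, -4, -1, 0, 3, 4, 7, 8, 12, 16}


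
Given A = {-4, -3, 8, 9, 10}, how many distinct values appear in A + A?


A + A = {a + a' : a, a' ∈ A}; |A| = 5.
General bounds: 2|A| - 1 ≤ |A + A| ≤ |A|(|A|+1)/2, i.e. 9 ≤ |A + A| ≤ 15.
Lower bound 2|A|-1 is attained iff A is an arithmetic progression.
Enumerate sums a + a' for a ≤ a' (symmetric, so this suffices):
a = -4: -4+-4=-8, -4+-3=-7, -4+8=4, -4+9=5, -4+10=6
a = -3: -3+-3=-6, -3+8=5, -3+9=6, -3+10=7
a = 8: 8+8=16, 8+9=17, 8+10=18
a = 9: 9+9=18, 9+10=19
a = 10: 10+10=20
Distinct sums: {-8, -7, -6, 4, 5, 6, 7, 16, 17, 18, 19, 20}
|A + A| = 12

|A + A| = 12


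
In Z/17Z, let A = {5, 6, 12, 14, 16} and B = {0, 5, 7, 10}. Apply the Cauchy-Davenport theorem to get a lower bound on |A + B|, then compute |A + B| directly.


Cauchy-Davenport: |A + B| ≥ min(p, |A| + |B| - 1) for A, B nonempty in Z/pZ.
|A| = 5, |B| = 4, p = 17.
CD lower bound = min(17, 5 + 4 - 1) = min(17, 8) = 8.
Compute A + B mod 17 directly:
a = 5: 5+0=5, 5+5=10, 5+7=12, 5+10=15
a = 6: 6+0=6, 6+5=11, 6+7=13, 6+10=16
a = 12: 12+0=12, 12+5=0, 12+7=2, 12+10=5
a = 14: 14+0=14, 14+5=2, 14+7=4, 14+10=7
a = 16: 16+0=16, 16+5=4, 16+7=6, 16+10=9
A + B = {0, 2, 4, 5, 6, 7, 9, 10, 11, 12, 13, 14, 15, 16}, so |A + B| = 14.
Verify: 14 ≥ 8? Yes ✓.

CD lower bound = 8, actual |A + B| = 14.


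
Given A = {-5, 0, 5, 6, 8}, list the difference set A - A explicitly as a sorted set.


A - A = {a - a' : a, a' ∈ A}.
Compute a - a' for each ordered pair (a, a'):
a = -5: -5--5=0, -5-0=-5, -5-5=-10, -5-6=-11, -5-8=-13
a = 0: 0--5=5, 0-0=0, 0-5=-5, 0-6=-6, 0-8=-8
a = 5: 5--5=10, 5-0=5, 5-5=0, 5-6=-1, 5-8=-3
a = 6: 6--5=11, 6-0=6, 6-5=1, 6-6=0, 6-8=-2
a = 8: 8--5=13, 8-0=8, 8-5=3, 8-6=2, 8-8=0
Collecting distinct values (and noting 0 appears from a-a):
A - A = {-13, -11, -10, -8, -6, -5, -3, -2, -1, 0, 1, 2, 3, 5, 6, 8, 10, 11, 13}
|A - A| = 19

A - A = {-13, -11, -10, -8, -6, -5, -3, -2, -1, 0, 1, 2, 3, 5, 6, 8, 10, 11, 13}


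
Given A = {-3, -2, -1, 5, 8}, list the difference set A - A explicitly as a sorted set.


A - A = {a - a' : a, a' ∈ A}.
Compute a - a' for each ordered pair (a, a'):
a = -3: -3--3=0, -3--2=-1, -3--1=-2, -3-5=-8, -3-8=-11
a = -2: -2--3=1, -2--2=0, -2--1=-1, -2-5=-7, -2-8=-10
a = -1: -1--3=2, -1--2=1, -1--1=0, -1-5=-6, -1-8=-9
a = 5: 5--3=8, 5--2=7, 5--1=6, 5-5=0, 5-8=-3
a = 8: 8--3=11, 8--2=10, 8--1=9, 8-5=3, 8-8=0
Collecting distinct values (and noting 0 appears from a-a):
A - A = {-11, -10, -9, -8, -7, -6, -3, -2, -1, 0, 1, 2, 3, 6, 7, 8, 9, 10, 11}
|A - A| = 19

A - A = {-11, -10, -9, -8, -7, -6, -3, -2, -1, 0, 1, 2, 3, 6, 7, 8, 9, 10, 11}


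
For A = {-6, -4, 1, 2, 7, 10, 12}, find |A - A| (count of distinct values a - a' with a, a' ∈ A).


A - A = {a - a' : a, a' ∈ A}; |A| = 7.
Bounds: 2|A|-1 ≤ |A - A| ≤ |A|² - |A| + 1, i.e. 13 ≤ |A - A| ≤ 43.
Note: 0 ∈ A - A always (from a - a). The set is symmetric: if d ∈ A - A then -d ∈ A - A.
Enumerate nonzero differences d = a - a' with a > a' (then include -d):
Positive differences: {1, 2, 3, 5, 6, 7, 8, 9, 10, 11, 13, 14, 16, 18}
Full difference set: {0} ∪ (positive diffs) ∪ (negative diffs).
|A - A| = 1 + 2·14 = 29 (matches direct enumeration: 29).

|A - A| = 29


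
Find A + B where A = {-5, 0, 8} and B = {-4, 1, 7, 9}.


A + B = {a + b : a ∈ A, b ∈ B}.
Enumerate all |A|·|B| = 3·4 = 12 pairs (a, b) and collect distinct sums.
a = -5: -5+-4=-9, -5+1=-4, -5+7=2, -5+9=4
a = 0: 0+-4=-4, 0+1=1, 0+7=7, 0+9=9
a = 8: 8+-4=4, 8+1=9, 8+7=15, 8+9=17
Collecting distinct sums: A + B = {-9, -4, 1, 2, 4, 7, 9, 15, 17}
|A + B| = 9

A + B = {-9, -4, 1, 2, 4, 7, 9, 15, 17}


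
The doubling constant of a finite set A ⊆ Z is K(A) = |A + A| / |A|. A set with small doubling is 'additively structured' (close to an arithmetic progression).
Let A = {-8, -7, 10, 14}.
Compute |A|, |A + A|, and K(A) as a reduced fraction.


|A| = 4.
Compute A + A by enumerating all 16 pairs.
A + A = {-16, -15, -14, 2, 3, 6, 7, 20, 24, 28}, so |A + A| = 10.
K = |A + A| / |A| = 10/4 = 5/2 ≈ 2.5000.
Reference: AP of size 4 gives K = 7/4 ≈ 1.7500; a fully generic set of size 4 gives K ≈ 2.5000.

|A| = 4, |A + A| = 10, K = 10/4 = 5/2.


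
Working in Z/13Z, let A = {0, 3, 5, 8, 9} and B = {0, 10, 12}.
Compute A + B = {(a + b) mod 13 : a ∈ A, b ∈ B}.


Work in Z/13Z: reduce every sum a + b modulo 13.
Enumerate all 15 pairs:
a = 0: 0+0=0, 0+10=10, 0+12=12
a = 3: 3+0=3, 3+10=0, 3+12=2
a = 5: 5+0=5, 5+10=2, 5+12=4
a = 8: 8+0=8, 8+10=5, 8+12=7
a = 9: 9+0=9, 9+10=6, 9+12=8
Distinct residues collected: {0, 2, 3, 4, 5, 6, 7, 8, 9, 10, 12}
|A + B| = 11 (out of 13 total residues).

A + B = {0, 2, 3, 4, 5, 6, 7, 8, 9, 10, 12}


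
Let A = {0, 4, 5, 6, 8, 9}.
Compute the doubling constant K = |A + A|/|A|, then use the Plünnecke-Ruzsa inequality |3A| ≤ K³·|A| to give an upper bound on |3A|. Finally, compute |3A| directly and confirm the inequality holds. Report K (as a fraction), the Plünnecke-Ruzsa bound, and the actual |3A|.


|A| = 6.
Step 1: Compute A + A by enumerating all 36 pairs.
A + A = {0, 4, 5, 6, 8, 9, 10, 11, 12, 13, 14, 15, 16, 17, 18}, so |A + A| = 15.
Step 2: Doubling constant K = |A + A|/|A| = 15/6 = 15/6 ≈ 2.5000.
Step 3: Plünnecke-Ruzsa gives |3A| ≤ K³·|A| = (2.5000)³ · 6 ≈ 93.7500.
Step 4: Compute 3A = A + A + A directly by enumerating all triples (a,b,c) ∈ A³; |3A| = 24.
Step 5: Check 24 ≤ 93.7500? Yes ✓.

K = 15/6, Plünnecke-Ruzsa bound K³|A| ≈ 93.7500, |3A| = 24, inequality holds.


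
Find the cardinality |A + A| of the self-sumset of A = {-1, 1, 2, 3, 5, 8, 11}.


A + A = {a + a' : a, a' ∈ A}; |A| = 7.
General bounds: 2|A| - 1 ≤ |A + A| ≤ |A|(|A|+1)/2, i.e. 13 ≤ |A + A| ≤ 28.
Lower bound 2|A|-1 is attained iff A is an arithmetic progression.
Enumerate sums a + a' for a ≤ a' (symmetric, so this suffices):
a = -1: -1+-1=-2, -1+1=0, -1+2=1, -1+3=2, -1+5=4, -1+8=7, -1+11=10
a = 1: 1+1=2, 1+2=3, 1+3=4, 1+5=6, 1+8=9, 1+11=12
a = 2: 2+2=4, 2+3=5, 2+5=7, 2+8=10, 2+11=13
a = 3: 3+3=6, 3+5=8, 3+8=11, 3+11=14
a = 5: 5+5=10, 5+8=13, 5+11=16
a = 8: 8+8=16, 8+11=19
a = 11: 11+11=22
Distinct sums: {-2, 0, 1, 2, 3, 4, 5, 6, 7, 8, 9, 10, 11, 12, 13, 14, 16, 19, 22}
|A + A| = 19

|A + A| = 19


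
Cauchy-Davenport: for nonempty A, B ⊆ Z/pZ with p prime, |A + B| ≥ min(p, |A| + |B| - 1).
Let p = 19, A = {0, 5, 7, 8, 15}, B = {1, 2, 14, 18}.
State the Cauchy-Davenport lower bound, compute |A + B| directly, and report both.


Cauchy-Davenport: |A + B| ≥ min(p, |A| + |B| - 1) for A, B nonempty in Z/pZ.
|A| = 5, |B| = 4, p = 19.
CD lower bound = min(19, 5 + 4 - 1) = min(19, 8) = 8.
Compute A + B mod 19 directly:
a = 0: 0+1=1, 0+2=2, 0+14=14, 0+18=18
a = 5: 5+1=6, 5+2=7, 5+14=0, 5+18=4
a = 7: 7+1=8, 7+2=9, 7+14=2, 7+18=6
a = 8: 8+1=9, 8+2=10, 8+14=3, 8+18=7
a = 15: 15+1=16, 15+2=17, 15+14=10, 15+18=14
A + B = {0, 1, 2, 3, 4, 6, 7, 8, 9, 10, 14, 16, 17, 18}, so |A + B| = 14.
Verify: 14 ≥ 8? Yes ✓.

CD lower bound = 8, actual |A + B| = 14.


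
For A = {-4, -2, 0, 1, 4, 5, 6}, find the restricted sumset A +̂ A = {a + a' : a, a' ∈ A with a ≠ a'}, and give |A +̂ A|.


Restricted sumset: A +̂ A = {a + a' : a ∈ A, a' ∈ A, a ≠ a'}.
Equivalently, take A + A and drop any sum 2a that is achievable ONLY as a + a for a ∈ A (i.e. sums representable only with equal summands).
Enumerate pairs (a, a') with a < a' (symmetric, so each unordered pair gives one sum; this covers all a ≠ a'):
  -4 + -2 = -6
  -4 + 0 = -4
  -4 + 1 = -3
  -4 + 4 = 0
  -4 + 5 = 1
  -4 + 6 = 2
  -2 + 0 = -2
  -2 + 1 = -1
  -2 + 4 = 2
  -2 + 5 = 3
  -2 + 6 = 4
  0 + 1 = 1
  0 + 4 = 4
  0 + 5 = 5
  0 + 6 = 6
  1 + 4 = 5
  1 + 5 = 6
  1 + 6 = 7
  4 + 5 = 9
  4 + 6 = 10
  5 + 6 = 11
Collected distinct sums: {-6, -4, -3, -2, -1, 0, 1, 2, 3, 4, 5, 6, 7, 9, 10, 11}
|A +̂ A| = 16
(Reference bound: |A +̂ A| ≥ 2|A| - 3 for |A| ≥ 2, with |A| = 7 giving ≥ 11.)

|A +̂ A| = 16


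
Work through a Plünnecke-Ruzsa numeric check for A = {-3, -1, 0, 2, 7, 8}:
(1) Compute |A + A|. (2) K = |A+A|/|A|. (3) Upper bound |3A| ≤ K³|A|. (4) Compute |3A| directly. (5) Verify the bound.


|A| = 6.
Step 1: Compute A + A by enumerating all 36 pairs.
A + A = {-6, -4, -3, -2, -1, 0, 1, 2, 4, 5, 6, 7, 8, 9, 10, 14, 15, 16}, so |A + A| = 18.
Step 2: Doubling constant K = |A + A|/|A| = 18/6 = 18/6 ≈ 3.0000.
Step 3: Plünnecke-Ruzsa gives |3A| ≤ K³·|A| = (3.0000)³ · 6 ≈ 162.0000.
Step 4: Compute 3A = A + A + A directly by enumerating all triples (a,b,c) ∈ A³; |3A| = 31.
Step 5: Check 31 ≤ 162.0000? Yes ✓.

K = 18/6, Plünnecke-Ruzsa bound K³|A| ≈ 162.0000, |3A| = 31, inequality holds.


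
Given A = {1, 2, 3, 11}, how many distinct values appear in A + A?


A + A = {a + a' : a, a' ∈ A}; |A| = 4.
General bounds: 2|A| - 1 ≤ |A + A| ≤ |A|(|A|+1)/2, i.e. 7 ≤ |A + A| ≤ 10.
Lower bound 2|A|-1 is attained iff A is an arithmetic progression.
Enumerate sums a + a' for a ≤ a' (symmetric, so this suffices):
a = 1: 1+1=2, 1+2=3, 1+3=4, 1+11=12
a = 2: 2+2=4, 2+3=5, 2+11=13
a = 3: 3+3=6, 3+11=14
a = 11: 11+11=22
Distinct sums: {2, 3, 4, 5, 6, 12, 13, 14, 22}
|A + A| = 9

|A + A| = 9


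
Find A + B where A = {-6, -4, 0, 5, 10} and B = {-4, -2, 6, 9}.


A + B = {a + b : a ∈ A, b ∈ B}.
Enumerate all |A|·|B| = 5·4 = 20 pairs (a, b) and collect distinct sums.
a = -6: -6+-4=-10, -6+-2=-8, -6+6=0, -6+9=3
a = -4: -4+-4=-8, -4+-2=-6, -4+6=2, -4+9=5
a = 0: 0+-4=-4, 0+-2=-2, 0+6=6, 0+9=9
a = 5: 5+-4=1, 5+-2=3, 5+6=11, 5+9=14
a = 10: 10+-4=6, 10+-2=8, 10+6=16, 10+9=19
Collecting distinct sums: A + B = {-10, -8, -6, -4, -2, 0, 1, 2, 3, 5, 6, 8, 9, 11, 14, 16, 19}
|A + B| = 17

A + B = {-10, -8, -6, -4, -2, 0, 1, 2, 3, 5, 6, 8, 9, 11, 14, 16, 19}


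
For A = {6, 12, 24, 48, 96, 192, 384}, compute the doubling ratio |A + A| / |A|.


|A| = 7.
Compute A + A by enumerating all 49 pairs.
A + A = {12, 18, 24, 30, 36, 48, 54, 60, 72, 96, 102, 108, 120, 144, 192, 198, 204, 216, 240, 288, 384, 390, 396, 408, 432, 480, 576, 768}, so |A + A| = 28.
K = |A + A| / |A| = 28/7 = 4/1 ≈ 4.0000.
Reference: AP of size 7 gives K = 13/7 ≈ 1.8571; a fully generic set of size 7 gives K ≈ 4.0000.

|A| = 7, |A + A| = 28, K = 28/7 = 4/1.


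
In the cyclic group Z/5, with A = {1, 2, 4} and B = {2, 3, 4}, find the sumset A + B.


Work in Z/5Z: reduce every sum a + b modulo 5.
Enumerate all 9 pairs:
a = 1: 1+2=3, 1+3=4, 1+4=0
a = 2: 2+2=4, 2+3=0, 2+4=1
a = 4: 4+2=1, 4+3=2, 4+4=3
Distinct residues collected: {0, 1, 2, 3, 4}
|A + B| = 5 (out of 5 total residues).

A + B = {0, 1, 2, 3, 4}


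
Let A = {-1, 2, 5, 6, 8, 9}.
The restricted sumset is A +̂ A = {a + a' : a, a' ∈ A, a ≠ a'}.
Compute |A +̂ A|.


Restricted sumset: A +̂ A = {a + a' : a ∈ A, a' ∈ A, a ≠ a'}.
Equivalently, take A + A and drop any sum 2a that is achievable ONLY as a + a for a ∈ A (i.e. sums representable only with equal summands).
Enumerate pairs (a, a') with a < a' (symmetric, so each unordered pair gives one sum; this covers all a ≠ a'):
  -1 + 2 = 1
  -1 + 5 = 4
  -1 + 6 = 5
  -1 + 8 = 7
  -1 + 9 = 8
  2 + 5 = 7
  2 + 6 = 8
  2 + 8 = 10
  2 + 9 = 11
  5 + 6 = 11
  5 + 8 = 13
  5 + 9 = 14
  6 + 8 = 14
  6 + 9 = 15
  8 + 9 = 17
Collected distinct sums: {1, 4, 5, 7, 8, 10, 11, 13, 14, 15, 17}
|A +̂ A| = 11
(Reference bound: |A +̂ A| ≥ 2|A| - 3 for |A| ≥ 2, with |A| = 6 giving ≥ 9.)

|A +̂ A| = 11


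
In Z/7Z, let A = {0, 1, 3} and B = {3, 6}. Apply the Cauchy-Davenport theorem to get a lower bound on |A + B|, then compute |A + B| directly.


Cauchy-Davenport: |A + B| ≥ min(p, |A| + |B| - 1) for A, B nonempty in Z/pZ.
|A| = 3, |B| = 2, p = 7.
CD lower bound = min(7, 3 + 2 - 1) = min(7, 4) = 4.
Compute A + B mod 7 directly:
a = 0: 0+3=3, 0+6=6
a = 1: 1+3=4, 1+6=0
a = 3: 3+3=6, 3+6=2
A + B = {0, 2, 3, 4, 6}, so |A + B| = 5.
Verify: 5 ≥ 4? Yes ✓.

CD lower bound = 4, actual |A + B| = 5.


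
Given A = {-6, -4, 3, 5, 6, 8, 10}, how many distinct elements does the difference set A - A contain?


A - A = {a - a' : a, a' ∈ A}; |A| = 7.
Bounds: 2|A|-1 ≤ |A - A| ≤ |A|² - |A| + 1, i.e. 13 ≤ |A - A| ≤ 43.
Note: 0 ∈ A - A always (from a - a). The set is symmetric: if d ∈ A - A then -d ∈ A - A.
Enumerate nonzero differences d = a - a' with a > a' (then include -d):
Positive differences: {1, 2, 3, 4, 5, 7, 9, 10, 11, 12, 14, 16}
Full difference set: {0} ∪ (positive diffs) ∪ (negative diffs).
|A - A| = 1 + 2·12 = 25 (matches direct enumeration: 25).

|A - A| = 25


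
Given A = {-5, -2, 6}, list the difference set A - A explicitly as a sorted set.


A - A = {a - a' : a, a' ∈ A}.
Compute a - a' for each ordered pair (a, a'):
a = -5: -5--5=0, -5--2=-3, -5-6=-11
a = -2: -2--5=3, -2--2=0, -2-6=-8
a = 6: 6--5=11, 6--2=8, 6-6=0
Collecting distinct values (and noting 0 appears from a-a):
A - A = {-11, -8, -3, 0, 3, 8, 11}
|A - A| = 7

A - A = {-11, -8, -3, 0, 3, 8, 11}


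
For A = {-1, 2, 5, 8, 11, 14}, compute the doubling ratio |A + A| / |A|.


|A| = 6.
Compute A + A by enumerating all 36 pairs.
A + A = {-2, 1, 4, 7, 10, 13, 16, 19, 22, 25, 28}, so |A + A| = 11.
K = |A + A| / |A| = 11/6 (already in lowest terms) ≈ 1.8333.
Reference: AP of size 6 gives K = 11/6 ≈ 1.8333; a fully generic set of size 6 gives K ≈ 3.5000.

|A| = 6, |A + A| = 11, K = 11/6.


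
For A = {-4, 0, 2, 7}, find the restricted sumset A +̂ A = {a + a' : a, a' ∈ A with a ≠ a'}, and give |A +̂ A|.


Restricted sumset: A +̂ A = {a + a' : a ∈ A, a' ∈ A, a ≠ a'}.
Equivalently, take A + A and drop any sum 2a that is achievable ONLY as a + a for a ∈ A (i.e. sums representable only with equal summands).
Enumerate pairs (a, a') with a < a' (symmetric, so each unordered pair gives one sum; this covers all a ≠ a'):
  -4 + 0 = -4
  -4 + 2 = -2
  -4 + 7 = 3
  0 + 2 = 2
  0 + 7 = 7
  2 + 7 = 9
Collected distinct sums: {-4, -2, 2, 3, 7, 9}
|A +̂ A| = 6
(Reference bound: |A +̂ A| ≥ 2|A| - 3 for |A| ≥ 2, with |A| = 4 giving ≥ 5.)

|A +̂ A| = 6


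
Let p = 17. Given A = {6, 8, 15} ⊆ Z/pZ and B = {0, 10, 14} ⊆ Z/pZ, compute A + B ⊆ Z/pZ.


Work in Z/17Z: reduce every sum a + b modulo 17.
Enumerate all 9 pairs:
a = 6: 6+0=6, 6+10=16, 6+14=3
a = 8: 8+0=8, 8+10=1, 8+14=5
a = 15: 15+0=15, 15+10=8, 15+14=12
Distinct residues collected: {1, 3, 5, 6, 8, 12, 15, 16}
|A + B| = 8 (out of 17 total residues).

A + B = {1, 3, 5, 6, 8, 12, 15, 16}


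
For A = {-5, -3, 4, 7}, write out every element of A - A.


A - A = {a - a' : a, a' ∈ A}.
Compute a - a' for each ordered pair (a, a'):
a = -5: -5--5=0, -5--3=-2, -5-4=-9, -5-7=-12
a = -3: -3--5=2, -3--3=0, -3-4=-7, -3-7=-10
a = 4: 4--5=9, 4--3=7, 4-4=0, 4-7=-3
a = 7: 7--5=12, 7--3=10, 7-4=3, 7-7=0
Collecting distinct values (and noting 0 appears from a-a):
A - A = {-12, -10, -9, -7, -3, -2, 0, 2, 3, 7, 9, 10, 12}
|A - A| = 13

A - A = {-12, -10, -9, -7, -3, -2, 0, 2, 3, 7, 9, 10, 12}


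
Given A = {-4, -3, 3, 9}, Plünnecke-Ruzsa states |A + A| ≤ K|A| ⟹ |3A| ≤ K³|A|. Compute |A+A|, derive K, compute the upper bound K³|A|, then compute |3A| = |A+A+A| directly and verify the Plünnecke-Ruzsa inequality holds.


|A| = 4.
Step 1: Compute A + A by enumerating all 16 pairs.
A + A = {-8, -7, -6, -1, 0, 5, 6, 12, 18}, so |A + A| = 9.
Step 2: Doubling constant K = |A + A|/|A| = 9/4 = 9/4 ≈ 2.2500.
Step 3: Plünnecke-Ruzsa gives |3A| ≤ K³·|A| = (2.2500)³ · 4 ≈ 45.5625.
Step 4: Compute 3A = A + A + A directly by enumerating all triples (a,b,c) ∈ A³; |3A| = 16.
Step 5: Check 16 ≤ 45.5625? Yes ✓.

K = 9/4, Plünnecke-Ruzsa bound K³|A| ≈ 45.5625, |3A| = 16, inequality holds.


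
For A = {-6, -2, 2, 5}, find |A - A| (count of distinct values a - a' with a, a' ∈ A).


A - A = {a - a' : a, a' ∈ A}; |A| = 4.
Bounds: 2|A|-1 ≤ |A - A| ≤ |A|² - |A| + 1, i.e. 7 ≤ |A - A| ≤ 13.
Note: 0 ∈ A - A always (from a - a). The set is symmetric: if d ∈ A - A then -d ∈ A - A.
Enumerate nonzero differences d = a - a' with a > a' (then include -d):
Positive differences: {3, 4, 7, 8, 11}
Full difference set: {0} ∪ (positive diffs) ∪ (negative diffs).
|A - A| = 1 + 2·5 = 11 (matches direct enumeration: 11).

|A - A| = 11


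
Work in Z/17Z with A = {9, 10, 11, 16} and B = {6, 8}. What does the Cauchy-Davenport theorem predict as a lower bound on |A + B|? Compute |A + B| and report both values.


Cauchy-Davenport: |A + B| ≥ min(p, |A| + |B| - 1) for A, B nonempty in Z/pZ.
|A| = 4, |B| = 2, p = 17.
CD lower bound = min(17, 4 + 2 - 1) = min(17, 5) = 5.
Compute A + B mod 17 directly:
a = 9: 9+6=15, 9+8=0
a = 10: 10+6=16, 10+8=1
a = 11: 11+6=0, 11+8=2
a = 16: 16+6=5, 16+8=7
A + B = {0, 1, 2, 5, 7, 15, 16}, so |A + B| = 7.
Verify: 7 ≥ 5? Yes ✓.

CD lower bound = 5, actual |A + B| = 7.


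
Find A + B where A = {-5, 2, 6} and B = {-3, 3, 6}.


A + B = {a + b : a ∈ A, b ∈ B}.
Enumerate all |A|·|B| = 3·3 = 9 pairs (a, b) and collect distinct sums.
a = -5: -5+-3=-8, -5+3=-2, -5+6=1
a = 2: 2+-3=-1, 2+3=5, 2+6=8
a = 6: 6+-3=3, 6+3=9, 6+6=12
Collecting distinct sums: A + B = {-8, -2, -1, 1, 3, 5, 8, 9, 12}
|A + B| = 9

A + B = {-8, -2, -1, 1, 3, 5, 8, 9, 12}


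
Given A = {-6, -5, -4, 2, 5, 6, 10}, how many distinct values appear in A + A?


A + A = {a + a' : a, a' ∈ A}; |A| = 7.
General bounds: 2|A| - 1 ≤ |A + A| ≤ |A|(|A|+1)/2, i.e. 13 ≤ |A + A| ≤ 28.
Lower bound 2|A|-1 is attained iff A is an arithmetic progression.
Enumerate sums a + a' for a ≤ a' (symmetric, so this suffices):
a = -6: -6+-6=-12, -6+-5=-11, -6+-4=-10, -6+2=-4, -6+5=-1, -6+6=0, -6+10=4
a = -5: -5+-5=-10, -5+-4=-9, -5+2=-3, -5+5=0, -5+6=1, -5+10=5
a = -4: -4+-4=-8, -4+2=-2, -4+5=1, -4+6=2, -4+10=6
a = 2: 2+2=4, 2+5=7, 2+6=8, 2+10=12
a = 5: 5+5=10, 5+6=11, 5+10=15
a = 6: 6+6=12, 6+10=16
a = 10: 10+10=20
Distinct sums: {-12, -11, -10, -9, -8, -4, -3, -2, -1, 0, 1, 2, 4, 5, 6, 7, 8, 10, 11, 12, 15, 16, 20}
|A + A| = 23

|A + A| = 23


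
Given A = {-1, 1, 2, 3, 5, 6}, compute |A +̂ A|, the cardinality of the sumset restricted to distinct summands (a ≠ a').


Restricted sumset: A +̂ A = {a + a' : a ∈ A, a' ∈ A, a ≠ a'}.
Equivalently, take A + A and drop any sum 2a that is achievable ONLY as a + a for a ∈ A (i.e. sums representable only with equal summands).
Enumerate pairs (a, a') with a < a' (symmetric, so each unordered pair gives one sum; this covers all a ≠ a'):
  -1 + 1 = 0
  -1 + 2 = 1
  -1 + 3 = 2
  -1 + 5 = 4
  -1 + 6 = 5
  1 + 2 = 3
  1 + 3 = 4
  1 + 5 = 6
  1 + 6 = 7
  2 + 3 = 5
  2 + 5 = 7
  2 + 6 = 8
  3 + 5 = 8
  3 + 6 = 9
  5 + 6 = 11
Collected distinct sums: {0, 1, 2, 3, 4, 5, 6, 7, 8, 9, 11}
|A +̂ A| = 11
(Reference bound: |A +̂ A| ≥ 2|A| - 3 for |A| ≥ 2, with |A| = 6 giving ≥ 9.)

|A +̂ A| = 11


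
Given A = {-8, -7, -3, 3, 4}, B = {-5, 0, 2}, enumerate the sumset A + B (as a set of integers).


A + B = {a + b : a ∈ A, b ∈ B}.
Enumerate all |A|·|B| = 5·3 = 15 pairs (a, b) and collect distinct sums.
a = -8: -8+-5=-13, -8+0=-8, -8+2=-6
a = -7: -7+-5=-12, -7+0=-7, -7+2=-5
a = -3: -3+-5=-8, -3+0=-3, -3+2=-1
a = 3: 3+-5=-2, 3+0=3, 3+2=5
a = 4: 4+-5=-1, 4+0=4, 4+2=6
Collecting distinct sums: A + B = {-13, -12, -8, -7, -6, -5, -3, -2, -1, 3, 4, 5, 6}
|A + B| = 13

A + B = {-13, -12, -8, -7, -6, -5, -3, -2, -1, 3, 4, 5, 6}


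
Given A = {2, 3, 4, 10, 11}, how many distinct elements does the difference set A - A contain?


A - A = {a - a' : a, a' ∈ A}; |A| = 5.
Bounds: 2|A|-1 ≤ |A - A| ≤ |A|² - |A| + 1, i.e. 9 ≤ |A - A| ≤ 21.
Note: 0 ∈ A - A always (from a - a). The set is symmetric: if d ∈ A - A then -d ∈ A - A.
Enumerate nonzero differences d = a - a' with a > a' (then include -d):
Positive differences: {1, 2, 6, 7, 8, 9}
Full difference set: {0} ∪ (positive diffs) ∪ (negative diffs).
|A - A| = 1 + 2·6 = 13 (matches direct enumeration: 13).

|A - A| = 13


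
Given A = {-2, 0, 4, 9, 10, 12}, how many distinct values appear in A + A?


A + A = {a + a' : a, a' ∈ A}; |A| = 6.
General bounds: 2|A| - 1 ≤ |A + A| ≤ |A|(|A|+1)/2, i.e. 11 ≤ |A + A| ≤ 21.
Lower bound 2|A|-1 is attained iff A is an arithmetic progression.
Enumerate sums a + a' for a ≤ a' (symmetric, so this suffices):
a = -2: -2+-2=-4, -2+0=-2, -2+4=2, -2+9=7, -2+10=8, -2+12=10
a = 0: 0+0=0, 0+4=4, 0+9=9, 0+10=10, 0+12=12
a = 4: 4+4=8, 4+9=13, 4+10=14, 4+12=16
a = 9: 9+9=18, 9+10=19, 9+12=21
a = 10: 10+10=20, 10+12=22
a = 12: 12+12=24
Distinct sums: {-4, -2, 0, 2, 4, 7, 8, 9, 10, 12, 13, 14, 16, 18, 19, 20, 21, 22, 24}
|A + A| = 19

|A + A| = 19


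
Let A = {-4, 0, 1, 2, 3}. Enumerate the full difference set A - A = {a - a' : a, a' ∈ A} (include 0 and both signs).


A - A = {a - a' : a, a' ∈ A}.
Compute a - a' for each ordered pair (a, a'):
a = -4: -4--4=0, -4-0=-4, -4-1=-5, -4-2=-6, -4-3=-7
a = 0: 0--4=4, 0-0=0, 0-1=-1, 0-2=-2, 0-3=-3
a = 1: 1--4=5, 1-0=1, 1-1=0, 1-2=-1, 1-3=-2
a = 2: 2--4=6, 2-0=2, 2-1=1, 2-2=0, 2-3=-1
a = 3: 3--4=7, 3-0=3, 3-1=2, 3-2=1, 3-3=0
Collecting distinct values (and noting 0 appears from a-a):
A - A = {-7, -6, -5, -4, -3, -2, -1, 0, 1, 2, 3, 4, 5, 6, 7}
|A - A| = 15

A - A = {-7, -6, -5, -4, -3, -2, -1, 0, 1, 2, 3, 4, 5, 6, 7}


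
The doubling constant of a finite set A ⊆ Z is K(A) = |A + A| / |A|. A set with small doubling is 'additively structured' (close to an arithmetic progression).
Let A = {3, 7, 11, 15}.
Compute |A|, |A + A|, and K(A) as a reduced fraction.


|A| = 4.
Compute A + A by enumerating all 16 pairs.
A + A = {6, 10, 14, 18, 22, 26, 30}, so |A + A| = 7.
K = |A + A| / |A| = 7/4 (already in lowest terms) ≈ 1.7500.
Reference: AP of size 4 gives K = 7/4 ≈ 1.7500; a fully generic set of size 4 gives K ≈ 2.5000.

|A| = 4, |A + A| = 7, K = 7/4.
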